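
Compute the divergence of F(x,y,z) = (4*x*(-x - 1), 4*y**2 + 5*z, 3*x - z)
-8*x + 8*y - 5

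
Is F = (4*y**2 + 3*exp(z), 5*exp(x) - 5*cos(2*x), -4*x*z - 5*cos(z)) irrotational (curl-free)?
No, ∇×F = (0, 4*z + 3*exp(z), -8*y + 5*exp(x) + 10*sin(2*x))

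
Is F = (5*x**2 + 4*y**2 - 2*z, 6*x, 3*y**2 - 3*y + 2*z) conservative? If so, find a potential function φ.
No, ∇×F = (6*y - 3, -2, 6 - 8*y) ≠ 0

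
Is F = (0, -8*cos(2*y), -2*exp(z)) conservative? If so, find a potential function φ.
Yes, F is conservative. φ = -2*exp(z) - 4*sin(2*y)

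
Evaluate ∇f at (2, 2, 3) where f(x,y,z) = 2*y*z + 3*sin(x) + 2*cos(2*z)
(3*cos(2), 6, 4 - 4*sin(6))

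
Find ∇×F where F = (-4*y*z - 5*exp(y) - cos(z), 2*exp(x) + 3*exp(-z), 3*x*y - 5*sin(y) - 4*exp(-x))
(3*x - 5*cos(y) + 3*exp(-z), -7*y + sin(z) - 4*exp(-x), 4*z + 2*exp(x) + 5*exp(y))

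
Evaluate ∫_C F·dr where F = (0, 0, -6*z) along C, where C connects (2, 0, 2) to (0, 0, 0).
12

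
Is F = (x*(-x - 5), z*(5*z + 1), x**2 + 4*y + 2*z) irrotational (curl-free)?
No, ∇×F = (3 - 10*z, -2*x, 0)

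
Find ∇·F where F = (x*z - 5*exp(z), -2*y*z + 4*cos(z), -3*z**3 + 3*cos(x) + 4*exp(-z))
-9*z**2 - z - 4*exp(-z)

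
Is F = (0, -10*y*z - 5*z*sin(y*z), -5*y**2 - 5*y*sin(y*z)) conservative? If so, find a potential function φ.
Yes, F is conservative. φ = -5*y**2*z + 5*cos(y*z)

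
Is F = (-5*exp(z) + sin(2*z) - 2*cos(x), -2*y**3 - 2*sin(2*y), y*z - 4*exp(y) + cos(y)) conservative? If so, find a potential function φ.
No, ∇×F = (z - 4*exp(y) - sin(y), -5*exp(z) + 2*cos(2*z), 0) ≠ 0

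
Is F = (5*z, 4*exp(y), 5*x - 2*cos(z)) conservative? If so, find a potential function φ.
Yes, F is conservative. φ = 5*x*z + 4*exp(y) - 2*sin(z)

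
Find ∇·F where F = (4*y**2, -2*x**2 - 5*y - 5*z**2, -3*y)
-5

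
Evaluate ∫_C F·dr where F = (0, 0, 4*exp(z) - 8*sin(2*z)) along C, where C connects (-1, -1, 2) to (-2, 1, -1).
4*(E*(-exp(2) + cos(2) - cos(4)) + 1)*exp(-1)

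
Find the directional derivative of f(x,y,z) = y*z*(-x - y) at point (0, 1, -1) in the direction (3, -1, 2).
-sqrt(14)/14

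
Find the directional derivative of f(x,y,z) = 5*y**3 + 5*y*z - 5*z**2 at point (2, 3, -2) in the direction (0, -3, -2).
-445*sqrt(13)/13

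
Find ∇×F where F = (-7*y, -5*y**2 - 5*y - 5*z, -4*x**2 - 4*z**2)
(5, 8*x, 7)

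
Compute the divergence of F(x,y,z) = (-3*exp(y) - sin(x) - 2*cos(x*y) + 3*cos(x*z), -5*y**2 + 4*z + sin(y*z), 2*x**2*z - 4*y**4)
2*x**2 + 2*y*sin(x*y) - 10*y - 3*z*sin(x*z) + z*cos(y*z) - cos(x)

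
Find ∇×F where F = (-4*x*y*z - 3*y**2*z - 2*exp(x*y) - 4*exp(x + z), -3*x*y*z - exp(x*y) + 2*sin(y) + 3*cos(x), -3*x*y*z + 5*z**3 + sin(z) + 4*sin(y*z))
(3*x*y - 3*x*z + 4*z*cos(y*z), -4*x*y - 3*y**2 + 3*y*z - 4*exp(x + z), 4*x*z + 2*x*exp(x*y) + 3*y*z - y*exp(x*y) - 3*sin(x))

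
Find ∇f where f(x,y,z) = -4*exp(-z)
(0, 0, 4*exp(-z))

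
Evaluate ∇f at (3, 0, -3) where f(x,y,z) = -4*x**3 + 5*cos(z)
(-108, 0, 5*sin(3))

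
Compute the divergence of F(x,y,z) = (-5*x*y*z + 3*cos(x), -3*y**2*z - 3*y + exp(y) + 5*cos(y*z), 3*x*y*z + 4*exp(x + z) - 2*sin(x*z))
3*x*y - 2*x*cos(x*z) - 11*y*z - 5*z*sin(y*z) + exp(y) + 4*exp(x + z) - 3*sin(x) - 3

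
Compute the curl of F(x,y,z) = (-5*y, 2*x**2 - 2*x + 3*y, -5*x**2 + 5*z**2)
(0, 10*x, 4*x + 3)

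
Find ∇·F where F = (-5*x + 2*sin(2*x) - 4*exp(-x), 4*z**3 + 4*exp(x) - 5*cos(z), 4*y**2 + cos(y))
4*cos(2*x) - 5 + 4*exp(-x)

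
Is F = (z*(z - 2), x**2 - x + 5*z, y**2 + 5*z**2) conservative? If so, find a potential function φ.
No, ∇×F = (2*y - 5, 2*z - 2, 2*x - 1) ≠ 0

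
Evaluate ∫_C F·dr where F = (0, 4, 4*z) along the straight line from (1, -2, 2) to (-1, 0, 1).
2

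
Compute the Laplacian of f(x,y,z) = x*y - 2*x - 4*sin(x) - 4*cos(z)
4*sin(x) + 4*cos(z)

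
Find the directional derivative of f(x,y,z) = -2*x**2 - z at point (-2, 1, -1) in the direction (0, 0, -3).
1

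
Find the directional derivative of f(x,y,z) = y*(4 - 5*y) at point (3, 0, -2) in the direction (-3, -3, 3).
-4*sqrt(3)/3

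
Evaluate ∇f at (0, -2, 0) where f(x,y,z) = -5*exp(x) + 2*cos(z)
(-5, 0, 0)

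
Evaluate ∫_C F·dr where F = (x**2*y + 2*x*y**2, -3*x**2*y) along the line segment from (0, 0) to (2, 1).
1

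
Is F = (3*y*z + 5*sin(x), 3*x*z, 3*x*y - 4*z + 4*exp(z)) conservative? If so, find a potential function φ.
Yes, F is conservative. φ = 3*x*y*z - 2*z**2 + 4*exp(z) - 5*cos(x)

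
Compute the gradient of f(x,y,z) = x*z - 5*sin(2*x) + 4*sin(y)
(z - 10*cos(2*x), 4*cos(y), x)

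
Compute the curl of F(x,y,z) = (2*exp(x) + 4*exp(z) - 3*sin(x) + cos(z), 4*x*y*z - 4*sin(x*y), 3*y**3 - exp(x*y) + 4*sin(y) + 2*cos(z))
(-4*x*y - x*exp(x*y) + 9*y**2 + 4*cos(y), y*exp(x*y) + 4*exp(z) - sin(z), 4*y*(z - cos(x*y)))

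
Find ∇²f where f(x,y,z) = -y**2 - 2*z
-2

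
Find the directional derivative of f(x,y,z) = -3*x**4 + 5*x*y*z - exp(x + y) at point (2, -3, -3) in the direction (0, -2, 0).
exp(-1) + 30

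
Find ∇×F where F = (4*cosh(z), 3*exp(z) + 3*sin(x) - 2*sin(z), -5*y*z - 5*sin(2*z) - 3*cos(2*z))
(-5*z - 3*exp(z) + 2*cos(z), 4*sinh(z), 3*cos(x))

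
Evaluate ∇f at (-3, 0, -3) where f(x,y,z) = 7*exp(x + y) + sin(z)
(7*exp(-3), 7*exp(-3), cos(3))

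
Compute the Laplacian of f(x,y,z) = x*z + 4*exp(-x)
4*exp(-x)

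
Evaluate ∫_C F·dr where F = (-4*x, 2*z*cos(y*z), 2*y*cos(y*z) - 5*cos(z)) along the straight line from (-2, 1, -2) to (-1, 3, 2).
-8*sin(2) + 2*sin(6) + 6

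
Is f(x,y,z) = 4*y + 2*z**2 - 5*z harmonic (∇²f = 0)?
No, ∇²f = 4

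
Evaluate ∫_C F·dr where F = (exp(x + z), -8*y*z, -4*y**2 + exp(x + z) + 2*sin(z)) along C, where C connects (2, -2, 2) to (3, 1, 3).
-exp(4) + 2*cos(2) - 2*cos(3) + 20 + exp(6)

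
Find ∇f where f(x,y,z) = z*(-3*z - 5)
(0, 0, -6*z - 5)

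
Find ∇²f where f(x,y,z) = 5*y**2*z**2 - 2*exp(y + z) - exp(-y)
10*y**2 + 10*z**2 - 4*exp(y + z) - exp(-y)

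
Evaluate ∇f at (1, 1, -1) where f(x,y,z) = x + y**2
(1, 2, 0)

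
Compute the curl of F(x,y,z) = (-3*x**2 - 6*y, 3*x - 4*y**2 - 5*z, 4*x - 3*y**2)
(5 - 6*y, -4, 9)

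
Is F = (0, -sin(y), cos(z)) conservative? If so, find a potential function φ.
Yes, F is conservative. φ = sin(z) + cos(y)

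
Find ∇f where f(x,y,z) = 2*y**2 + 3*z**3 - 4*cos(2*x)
(8*sin(2*x), 4*y, 9*z**2)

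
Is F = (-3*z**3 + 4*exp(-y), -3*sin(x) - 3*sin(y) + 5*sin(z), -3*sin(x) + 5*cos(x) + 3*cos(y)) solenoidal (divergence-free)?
No, ∇·F = -3*cos(y)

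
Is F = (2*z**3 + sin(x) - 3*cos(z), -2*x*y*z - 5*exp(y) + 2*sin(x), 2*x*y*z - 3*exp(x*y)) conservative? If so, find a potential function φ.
No, ∇×F = (x*(2*y + 2*z - 3*exp(x*y)), -2*y*z + 3*y*exp(x*y) + 6*z**2 + 3*sin(z), -2*y*z + 2*cos(x)) ≠ 0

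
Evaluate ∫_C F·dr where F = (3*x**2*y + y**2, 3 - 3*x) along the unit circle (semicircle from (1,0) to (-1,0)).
-15*pi/8 - 4/3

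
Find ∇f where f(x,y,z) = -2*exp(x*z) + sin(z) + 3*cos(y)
(-2*z*exp(x*z), -3*sin(y), -2*x*exp(x*z) + cos(z))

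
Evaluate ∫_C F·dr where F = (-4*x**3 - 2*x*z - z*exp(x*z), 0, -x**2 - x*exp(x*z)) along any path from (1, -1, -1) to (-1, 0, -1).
-2*sinh(1)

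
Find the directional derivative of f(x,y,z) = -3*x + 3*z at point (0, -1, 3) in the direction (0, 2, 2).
3*sqrt(2)/2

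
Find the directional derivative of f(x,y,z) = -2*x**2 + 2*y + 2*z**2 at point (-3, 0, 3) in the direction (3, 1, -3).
2*sqrt(19)/19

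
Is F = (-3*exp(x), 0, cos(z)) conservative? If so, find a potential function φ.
Yes, F is conservative. φ = -3*exp(x) + sin(z)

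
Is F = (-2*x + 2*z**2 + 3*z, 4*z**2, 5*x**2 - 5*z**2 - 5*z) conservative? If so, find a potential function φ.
No, ∇×F = (-8*z, -10*x + 4*z + 3, 0) ≠ 0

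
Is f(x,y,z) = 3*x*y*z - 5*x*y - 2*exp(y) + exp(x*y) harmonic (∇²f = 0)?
No, ∇²f = x**2*exp(x*y) + y**2*exp(x*y) - 2*exp(y)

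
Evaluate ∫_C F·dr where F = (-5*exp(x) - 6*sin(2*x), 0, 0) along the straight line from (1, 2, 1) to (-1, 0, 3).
10*sinh(1)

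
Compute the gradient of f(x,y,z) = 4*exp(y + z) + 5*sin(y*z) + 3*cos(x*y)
(-3*y*sin(x*y), -3*x*sin(x*y) + 5*z*cos(y*z) + 4*exp(y + z), 5*y*cos(y*z) + 4*exp(y + z))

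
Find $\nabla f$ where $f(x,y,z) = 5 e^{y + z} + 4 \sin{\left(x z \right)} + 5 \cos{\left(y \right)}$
(4*z*cos(x*z), 5*exp(y + z) - 5*sin(y), 4*x*cos(x*z) + 5*exp(y + z))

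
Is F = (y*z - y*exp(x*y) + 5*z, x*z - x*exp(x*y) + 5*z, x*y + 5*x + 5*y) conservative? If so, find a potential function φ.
Yes, F is conservative. φ = x*y*z + 5*x*z + 5*y*z - exp(x*y)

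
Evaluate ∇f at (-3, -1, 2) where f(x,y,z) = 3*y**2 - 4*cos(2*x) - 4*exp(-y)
(-8*sin(6), -6 + 4*E, 0)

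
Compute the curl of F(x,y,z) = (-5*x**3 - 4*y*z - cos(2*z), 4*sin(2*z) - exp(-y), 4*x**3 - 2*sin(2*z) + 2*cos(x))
(-8*cos(2*z), -12*x**2 - 4*y + 2*sin(x) + 2*sin(2*z), 4*z)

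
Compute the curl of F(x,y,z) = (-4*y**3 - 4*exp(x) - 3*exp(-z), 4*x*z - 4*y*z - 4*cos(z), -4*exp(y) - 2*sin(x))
(-4*x + 4*y - 4*exp(y) - 4*sin(z), 2*cos(x) + 3*exp(-z), 12*y**2 + 4*z)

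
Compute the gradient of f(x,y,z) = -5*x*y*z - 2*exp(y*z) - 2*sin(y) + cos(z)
(-5*y*z, -5*x*z - 2*z*exp(y*z) - 2*cos(y), -5*x*y - 2*y*exp(y*z) - sin(z))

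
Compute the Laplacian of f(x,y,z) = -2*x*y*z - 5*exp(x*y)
5*(-x**2 - y**2)*exp(x*y)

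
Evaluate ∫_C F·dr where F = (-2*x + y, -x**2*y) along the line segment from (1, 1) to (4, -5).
-150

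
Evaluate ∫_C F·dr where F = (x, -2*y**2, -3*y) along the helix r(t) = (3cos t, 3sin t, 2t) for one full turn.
0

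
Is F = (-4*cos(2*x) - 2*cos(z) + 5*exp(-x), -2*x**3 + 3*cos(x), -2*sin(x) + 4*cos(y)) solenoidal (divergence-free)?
No, ∇·F = 8*sin(2*x) - 5*exp(-x)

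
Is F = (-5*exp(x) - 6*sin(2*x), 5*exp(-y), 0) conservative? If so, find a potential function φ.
Yes, F is conservative. φ = -5*exp(x) + 3*cos(2*x) - 5*exp(-y)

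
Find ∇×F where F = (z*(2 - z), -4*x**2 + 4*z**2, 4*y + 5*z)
(4 - 8*z, 2 - 2*z, -8*x)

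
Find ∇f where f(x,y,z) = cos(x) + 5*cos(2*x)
(-(20*cos(x) + 1)*sin(x), 0, 0)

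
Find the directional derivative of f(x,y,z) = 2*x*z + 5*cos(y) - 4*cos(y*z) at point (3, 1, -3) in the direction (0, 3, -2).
sqrt(13)*(-15*sin(1) - 12 + 44*sin(3))/13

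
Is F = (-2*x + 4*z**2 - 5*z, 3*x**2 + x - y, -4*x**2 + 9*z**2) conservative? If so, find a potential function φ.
No, ∇×F = (0, 8*x + 8*z - 5, 6*x + 1) ≠ 0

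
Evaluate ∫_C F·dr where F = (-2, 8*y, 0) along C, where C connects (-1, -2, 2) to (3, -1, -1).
-20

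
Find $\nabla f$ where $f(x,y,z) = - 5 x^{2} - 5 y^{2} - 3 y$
(-10*x, -10*y - 3, 0)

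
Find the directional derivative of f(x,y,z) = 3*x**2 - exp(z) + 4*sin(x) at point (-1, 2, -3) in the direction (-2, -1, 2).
-8*cos(1)/3 - 2*exp(-3)/3 + 4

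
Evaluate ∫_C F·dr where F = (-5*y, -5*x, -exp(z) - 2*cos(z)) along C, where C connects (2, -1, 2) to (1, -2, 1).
-E - 2*sin(1) + 2*sin(2) + exp(2)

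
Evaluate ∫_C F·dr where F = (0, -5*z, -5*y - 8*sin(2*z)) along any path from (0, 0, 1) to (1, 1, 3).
-15 - 4*cos(2) + 4*cos(6)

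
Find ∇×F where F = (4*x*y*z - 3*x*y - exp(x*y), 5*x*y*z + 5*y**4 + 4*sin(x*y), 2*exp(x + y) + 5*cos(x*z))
(-5*x*y + 2*exp(x + y), 4*x*y + 5*z*sin(x*z) - 2*exp(x + y), -4*x*z + x*exp(x*y) + 3*x + 5*y*z + 4*y*cos(x*y))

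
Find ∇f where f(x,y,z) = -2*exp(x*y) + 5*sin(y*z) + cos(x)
(-2*y*exp(x*y) - sin(x), -2*x*exp(x*y) + 5*z*cos(y*z), 5*y*cos(y*z))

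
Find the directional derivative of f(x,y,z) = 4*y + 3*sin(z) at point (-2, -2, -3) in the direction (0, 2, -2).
sqrt(2)*(4 - 3*cos(3))/2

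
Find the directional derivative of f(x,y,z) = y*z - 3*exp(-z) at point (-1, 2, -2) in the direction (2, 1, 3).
sqrt(14)*(4 + 9*exp(2))/14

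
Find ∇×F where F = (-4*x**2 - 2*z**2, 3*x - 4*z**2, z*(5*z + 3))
(8*z, -4*z, 3)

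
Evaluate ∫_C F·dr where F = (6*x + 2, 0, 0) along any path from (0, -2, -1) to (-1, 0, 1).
1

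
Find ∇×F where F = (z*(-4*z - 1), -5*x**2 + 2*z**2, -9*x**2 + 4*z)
(-4*z, 18*x - 8*z - 1, -10*x)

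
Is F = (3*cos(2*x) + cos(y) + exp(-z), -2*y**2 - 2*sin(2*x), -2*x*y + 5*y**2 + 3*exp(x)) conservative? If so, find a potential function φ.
No, ∇×F = (-2*x + 10*y, 2*y - 3*exp(x) - exp(-z), sin(y) - 4*cos(2*x)) ≠ 0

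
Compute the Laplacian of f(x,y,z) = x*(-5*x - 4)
-10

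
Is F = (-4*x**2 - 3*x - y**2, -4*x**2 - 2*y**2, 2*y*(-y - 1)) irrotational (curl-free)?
No, ∇×F = (-4*y - 2, 0, -8*x + 2*y)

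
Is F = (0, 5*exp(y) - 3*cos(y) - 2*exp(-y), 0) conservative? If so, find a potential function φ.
Yes, F is conservative. φ = 5*exp(y) - 3*sin(y) + 2*exp(-y)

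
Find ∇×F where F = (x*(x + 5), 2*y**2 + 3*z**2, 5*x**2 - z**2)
(-6*z, -10*x, 0)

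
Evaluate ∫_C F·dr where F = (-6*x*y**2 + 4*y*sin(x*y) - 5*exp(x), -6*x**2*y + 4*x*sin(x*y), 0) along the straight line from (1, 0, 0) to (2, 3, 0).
-104 - 5*exp(2) - 4*cos(6) + 5*E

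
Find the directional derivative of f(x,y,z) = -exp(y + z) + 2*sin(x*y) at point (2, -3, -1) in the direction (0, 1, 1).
sqrt(2)*(-1 + 2*exp(4)*cos(6))*exp(-4)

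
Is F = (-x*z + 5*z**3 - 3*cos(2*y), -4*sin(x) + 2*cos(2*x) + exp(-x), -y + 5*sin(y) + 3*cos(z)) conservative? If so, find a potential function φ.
No, ∇×F = (5*cos(y) - 1, -x + 15*z**2, -4*sin(2*x) - 6*sin(2*y) - 4*cos(x) - exp(-x)) ≠ 0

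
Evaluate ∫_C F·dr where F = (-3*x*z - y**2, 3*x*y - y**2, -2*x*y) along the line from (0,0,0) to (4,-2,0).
40/3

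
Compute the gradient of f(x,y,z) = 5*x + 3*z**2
(5, 0, 6*z)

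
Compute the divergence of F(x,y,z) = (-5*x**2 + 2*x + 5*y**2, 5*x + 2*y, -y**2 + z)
5 - 10*x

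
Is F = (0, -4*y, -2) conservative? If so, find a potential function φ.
Yes, F is conservative. φ = -2*y**2 - 2*z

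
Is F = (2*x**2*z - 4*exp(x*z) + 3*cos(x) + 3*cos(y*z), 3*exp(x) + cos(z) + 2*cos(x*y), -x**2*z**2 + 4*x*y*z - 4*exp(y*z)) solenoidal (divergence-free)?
No, ∇·F = -2*x**2*z + 4*x*y + 4*x*z - 2*x*sin(x*y) - 4*y*exp(y*z) - 4*z*exp(x*z) - 3*sin(x)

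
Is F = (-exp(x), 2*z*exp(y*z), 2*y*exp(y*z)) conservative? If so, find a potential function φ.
Yes, F is conservative. φ = -exp(x) + 2*exp(y*z)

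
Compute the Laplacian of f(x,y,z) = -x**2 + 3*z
-2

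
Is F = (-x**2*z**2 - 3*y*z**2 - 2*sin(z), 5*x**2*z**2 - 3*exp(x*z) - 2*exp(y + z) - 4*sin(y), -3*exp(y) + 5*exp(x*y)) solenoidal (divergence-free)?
No, ∇·F = -2*x*z**2 - 2*exp(y + z) - 4*cos(y)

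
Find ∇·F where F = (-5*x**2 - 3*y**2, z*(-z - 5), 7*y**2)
-10*x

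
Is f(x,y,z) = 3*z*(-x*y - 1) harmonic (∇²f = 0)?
Yes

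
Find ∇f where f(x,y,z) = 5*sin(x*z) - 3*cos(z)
(5*z*cos(x*z), 0, 5*x*cos(x*z) + 3*sin(z))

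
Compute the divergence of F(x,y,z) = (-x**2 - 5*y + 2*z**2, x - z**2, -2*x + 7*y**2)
-2*x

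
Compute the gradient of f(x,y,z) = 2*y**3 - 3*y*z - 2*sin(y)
(0, 6*y**2 - 3*z - 2*cos(y), -3*y)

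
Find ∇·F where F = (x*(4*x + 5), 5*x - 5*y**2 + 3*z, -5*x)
8*x - 10*y + 5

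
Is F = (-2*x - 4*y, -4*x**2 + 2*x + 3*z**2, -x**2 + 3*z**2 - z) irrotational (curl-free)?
No, ∇×F = (-6*z, 2*x, 6 - 8*x)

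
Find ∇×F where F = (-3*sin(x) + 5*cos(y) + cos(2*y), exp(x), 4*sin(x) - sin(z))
(0, -4*cos(x), exp(x) + 5*sin(y) + 2*sin(2*y))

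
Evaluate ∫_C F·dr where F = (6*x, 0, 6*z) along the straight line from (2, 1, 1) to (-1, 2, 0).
-12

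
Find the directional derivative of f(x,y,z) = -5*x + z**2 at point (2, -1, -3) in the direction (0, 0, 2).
-6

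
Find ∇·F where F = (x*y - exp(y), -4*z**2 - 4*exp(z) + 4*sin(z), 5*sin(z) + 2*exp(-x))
y + 5*cos(z)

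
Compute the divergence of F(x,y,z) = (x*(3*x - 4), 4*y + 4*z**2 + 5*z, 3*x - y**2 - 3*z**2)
6*x - 6*z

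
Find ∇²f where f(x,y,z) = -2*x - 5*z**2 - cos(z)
cos(z) - 10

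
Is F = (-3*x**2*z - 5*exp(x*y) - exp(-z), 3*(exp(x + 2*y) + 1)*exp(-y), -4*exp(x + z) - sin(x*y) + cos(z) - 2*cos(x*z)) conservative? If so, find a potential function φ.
No, ∇×F = (-x*cos(x*y), -3*x**2 + y*cos(x*y) - 2*z*sin(x*z) + 4*exp(x + z) + exp(-z), 5*x*exp(x*y) + 3*exp(x + y)) ≠ 0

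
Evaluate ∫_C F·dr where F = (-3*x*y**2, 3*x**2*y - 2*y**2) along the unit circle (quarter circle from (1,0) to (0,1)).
5/6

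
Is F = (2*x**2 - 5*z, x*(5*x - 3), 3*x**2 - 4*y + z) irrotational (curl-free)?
No, ∇×F = (-4, -6*x - 5, 10*x - 3)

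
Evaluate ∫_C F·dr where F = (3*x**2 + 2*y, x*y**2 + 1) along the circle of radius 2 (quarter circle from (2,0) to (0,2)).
-6 - pi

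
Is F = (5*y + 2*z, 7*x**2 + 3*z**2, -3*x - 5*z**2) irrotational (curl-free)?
No, ∇×F = (-6*z, 5, 14*x - 5)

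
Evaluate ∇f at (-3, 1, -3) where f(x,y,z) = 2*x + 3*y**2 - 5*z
(2, 6, -5)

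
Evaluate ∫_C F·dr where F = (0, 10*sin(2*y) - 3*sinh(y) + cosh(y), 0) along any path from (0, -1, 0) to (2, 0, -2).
-8 + 5*cos(2) + sinh(1) + 3*cosh(1)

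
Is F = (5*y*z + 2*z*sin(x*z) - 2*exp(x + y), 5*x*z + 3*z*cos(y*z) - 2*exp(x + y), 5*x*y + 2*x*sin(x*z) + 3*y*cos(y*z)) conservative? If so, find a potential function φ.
Yes, F is conservative. φ = 5*x*y*z - 2*exp(x + y) + 3*sin(y*z) - 2*cos(x*z)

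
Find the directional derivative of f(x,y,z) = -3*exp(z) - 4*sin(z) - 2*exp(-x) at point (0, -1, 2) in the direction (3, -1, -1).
sqrt(11)*(4*cos(2) + 6 + 3*exp(2))/11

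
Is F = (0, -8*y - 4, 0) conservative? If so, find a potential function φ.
Yes, F is conservative. φ = 4*y*(-y - 1)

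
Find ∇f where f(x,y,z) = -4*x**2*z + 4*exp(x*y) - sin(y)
(-8*x*z + 4*y*exp(x*y), 4*x*exp(x*y) - cos(y), -4*x**2)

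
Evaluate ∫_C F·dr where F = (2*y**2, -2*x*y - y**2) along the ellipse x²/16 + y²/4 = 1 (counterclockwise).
0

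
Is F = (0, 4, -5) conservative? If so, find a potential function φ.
Yes, F is conservative. φ = 4*y - 5*z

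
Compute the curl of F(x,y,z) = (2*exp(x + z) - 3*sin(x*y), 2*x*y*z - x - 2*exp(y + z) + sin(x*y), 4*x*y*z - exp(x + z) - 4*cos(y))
(-2*x*y + 4*x*z + 2*exp(y + z) + 4*sin(y), -4*y*z + 3*exp(x + z), 3*x*cos(x*y) + 2*y*z + y*cos(x*y) - 1)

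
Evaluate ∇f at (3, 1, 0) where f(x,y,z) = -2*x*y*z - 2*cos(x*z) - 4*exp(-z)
(0, 0, -2)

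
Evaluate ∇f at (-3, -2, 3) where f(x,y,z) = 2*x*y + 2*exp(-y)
(-4, -2*exp(2) - 6, 0)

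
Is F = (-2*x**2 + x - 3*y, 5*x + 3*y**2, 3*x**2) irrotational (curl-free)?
No, ∇×F = (0, -6*x, 8)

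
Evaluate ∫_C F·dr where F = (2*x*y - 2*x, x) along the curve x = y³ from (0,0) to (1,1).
3/28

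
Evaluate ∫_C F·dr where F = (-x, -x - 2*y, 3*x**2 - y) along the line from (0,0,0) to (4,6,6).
22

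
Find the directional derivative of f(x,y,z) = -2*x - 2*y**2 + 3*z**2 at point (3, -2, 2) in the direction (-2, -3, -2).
-44*sqrt(17)/17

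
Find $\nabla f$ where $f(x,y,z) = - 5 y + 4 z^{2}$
(0, -5, 8*z)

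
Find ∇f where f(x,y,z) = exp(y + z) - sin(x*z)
(-z*cos(x*z), exp(y + z), -x*cos(x*z) + exp(y + z))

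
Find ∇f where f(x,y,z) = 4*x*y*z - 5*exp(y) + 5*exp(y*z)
(4*y*z, 4*x*z + 5*z*exp(y*z) - 5*exp(y), y*(4*x + 5*exp(y*z)))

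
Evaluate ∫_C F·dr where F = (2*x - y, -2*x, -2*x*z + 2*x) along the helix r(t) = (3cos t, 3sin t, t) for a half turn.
12 - 9*pi/2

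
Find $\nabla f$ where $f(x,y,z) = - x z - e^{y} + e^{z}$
(-z, -exp(y), -x + exp(z))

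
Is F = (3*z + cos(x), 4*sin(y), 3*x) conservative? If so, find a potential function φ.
Yes, F is conservative. φ = 3*x*z + sin(x) - 4*cos(y)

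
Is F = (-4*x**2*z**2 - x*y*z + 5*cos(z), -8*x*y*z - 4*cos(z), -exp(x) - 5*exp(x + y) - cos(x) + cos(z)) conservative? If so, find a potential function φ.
No, ∇×F = (8*x*y - 5*exp(x + y) - 4*sin(z), -8*x**2*z - x*y + exp(x) + 5*exp(x + y) - sin(x) - 5*sin(z), z*(x - 8*y)) ≠ 0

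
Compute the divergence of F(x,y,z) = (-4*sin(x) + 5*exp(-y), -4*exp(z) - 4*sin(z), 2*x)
-4*cos(x)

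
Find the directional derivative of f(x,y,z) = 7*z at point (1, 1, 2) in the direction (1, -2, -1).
-7*sqrt(6)/6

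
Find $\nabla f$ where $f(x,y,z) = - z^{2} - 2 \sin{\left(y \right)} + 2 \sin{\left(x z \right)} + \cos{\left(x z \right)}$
(z*(-sin(x*z) + 2*cos(x*z)), -2*cos(y), -x*sin(x*z) + 2*x*cos(x*z) - 2*z)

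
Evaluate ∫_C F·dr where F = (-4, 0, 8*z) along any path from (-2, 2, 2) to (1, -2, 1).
-24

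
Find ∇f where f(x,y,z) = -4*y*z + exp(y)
(0, -4*z + exp(y), -4*y)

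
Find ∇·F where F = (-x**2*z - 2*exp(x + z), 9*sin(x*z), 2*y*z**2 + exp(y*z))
-2*x*z + 4*y*z + y*exp(y*z) - 2*exp(x + z)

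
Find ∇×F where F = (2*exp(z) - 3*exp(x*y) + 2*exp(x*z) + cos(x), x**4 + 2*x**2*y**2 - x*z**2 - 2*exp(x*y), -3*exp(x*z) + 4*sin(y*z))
(2*z*(x + 2*cos(y*z)), 2*x*exp(x*z) + 3*z*exp(x*z) + 2*exp(z), 4*x**3 + 4*x*y**2 + 3*x*exp(x*y) - 2*y*exp(x*y) - z**2)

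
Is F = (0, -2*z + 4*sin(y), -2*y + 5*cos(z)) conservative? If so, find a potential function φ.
Yes, F is conservative. φ = -2*y*z + 5*sin(z) - 4*cos(y)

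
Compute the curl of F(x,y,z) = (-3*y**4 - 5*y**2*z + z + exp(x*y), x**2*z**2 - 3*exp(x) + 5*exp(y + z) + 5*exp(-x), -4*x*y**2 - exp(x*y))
(-2*x**2*z - 8*x*y - x*exp(x*y) - 5*exp(y + z), -y**2 + y*exp(x*y) + 1, 2*x*z**2 - x*exp(x*y) + 12*y**3 + 10*y*z - 3*exp(x) - 5*exp(-x))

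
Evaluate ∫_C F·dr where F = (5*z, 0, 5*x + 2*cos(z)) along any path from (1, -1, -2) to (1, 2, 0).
2*sin(2) + 10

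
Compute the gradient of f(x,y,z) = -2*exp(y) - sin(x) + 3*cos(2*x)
(-(12*sin(x) + 1)*cos(x), -2*exp(y), 0)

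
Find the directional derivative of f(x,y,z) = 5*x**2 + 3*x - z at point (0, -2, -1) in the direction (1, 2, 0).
3*sqrt(5)/5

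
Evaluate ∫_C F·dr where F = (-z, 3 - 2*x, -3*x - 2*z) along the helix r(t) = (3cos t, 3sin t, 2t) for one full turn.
2*pi*(-8*pi - 15)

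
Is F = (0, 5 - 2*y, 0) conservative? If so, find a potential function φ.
Yes, F is conservative. φ = y*(5 - y)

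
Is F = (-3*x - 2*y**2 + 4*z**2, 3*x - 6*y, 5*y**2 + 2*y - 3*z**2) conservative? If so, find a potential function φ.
No, ∇×F = (10*y + 2, 8*z, 4*y + 3) ≠ 0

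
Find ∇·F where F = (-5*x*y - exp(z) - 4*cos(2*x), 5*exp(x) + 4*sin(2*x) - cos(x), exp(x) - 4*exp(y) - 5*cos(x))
-5*y + 8*sin(2*x)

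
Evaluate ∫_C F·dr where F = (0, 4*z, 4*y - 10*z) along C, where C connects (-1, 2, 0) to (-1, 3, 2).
4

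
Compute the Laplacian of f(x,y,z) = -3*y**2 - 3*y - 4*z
-6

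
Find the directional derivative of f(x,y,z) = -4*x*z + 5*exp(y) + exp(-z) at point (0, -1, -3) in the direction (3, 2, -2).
2*sqrt(17)*(5 + E*(18 + exp(3)))*exp(-1)/17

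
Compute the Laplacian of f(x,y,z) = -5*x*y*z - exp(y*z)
(-y**2 - z**2)*exp(y*z)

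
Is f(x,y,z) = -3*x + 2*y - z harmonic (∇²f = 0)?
Yes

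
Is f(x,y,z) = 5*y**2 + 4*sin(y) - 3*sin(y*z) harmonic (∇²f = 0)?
No, ∇²f = 3*y**2*sin(y*z) + 3*z**2*sin(y*z) - 4*sin(y) + 10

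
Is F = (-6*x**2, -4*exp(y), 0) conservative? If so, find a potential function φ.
Yes, F is conservative. φ = -2*x**3 - 4*exp(y)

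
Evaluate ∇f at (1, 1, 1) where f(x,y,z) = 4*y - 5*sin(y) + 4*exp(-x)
(-4*exp(-1), 4 - 5*cos(1), 0)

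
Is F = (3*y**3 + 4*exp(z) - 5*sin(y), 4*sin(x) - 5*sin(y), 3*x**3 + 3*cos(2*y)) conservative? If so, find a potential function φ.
No, ∇×F = (-6*sin(2*y), -9*x**2 + 4*exp(z), -9*y**2 + 4*cos(x) + 5*cos(y)) ≠ 0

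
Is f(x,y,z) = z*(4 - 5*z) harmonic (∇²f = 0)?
No, ∇²f = -10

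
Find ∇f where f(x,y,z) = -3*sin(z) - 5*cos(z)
(0, 0, 5*sin(z) - 3*cos(z))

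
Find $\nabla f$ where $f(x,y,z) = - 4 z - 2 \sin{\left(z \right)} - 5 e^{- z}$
(0, 0, -2*cos(z) - 4 + 5*exp(-z))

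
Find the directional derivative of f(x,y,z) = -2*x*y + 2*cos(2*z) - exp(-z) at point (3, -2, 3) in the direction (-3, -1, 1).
sqrt(11)*(-6*exp(3) + 1 - 4*exp(3)*sin(6))*exp(-3)/11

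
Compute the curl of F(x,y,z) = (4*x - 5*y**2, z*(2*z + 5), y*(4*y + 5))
(8*y - 4*z, 0, 10*y)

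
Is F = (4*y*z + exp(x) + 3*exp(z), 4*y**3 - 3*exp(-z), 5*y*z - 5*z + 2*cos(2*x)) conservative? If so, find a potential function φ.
No, ∇×F = (5*z - 3*exp(-z), 4*y + 3*exp(z) + 4*sin(2*x), -4*z) ≠ 0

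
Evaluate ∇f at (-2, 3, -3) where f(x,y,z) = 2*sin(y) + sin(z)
(0, 2*cos(3), cos(3))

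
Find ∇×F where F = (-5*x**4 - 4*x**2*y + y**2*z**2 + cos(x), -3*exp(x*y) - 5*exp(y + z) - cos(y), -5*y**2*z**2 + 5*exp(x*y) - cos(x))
(5*x*exp(x*y) - 10*y*z**2 + 5*exp(y + z), 2*y**2*z - 5*y*exp(x*y) - sin(x), 4*x**2 - 2*y*z**2 - 3*y*exp(x*y))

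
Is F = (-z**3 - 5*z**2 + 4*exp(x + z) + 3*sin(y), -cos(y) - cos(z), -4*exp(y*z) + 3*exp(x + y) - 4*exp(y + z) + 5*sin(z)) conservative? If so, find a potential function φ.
No, ∇×F = (-4*z*exp(y*z) + 3*exp(x + y) - 4*exp(y + z) - sin(z), -3*z**2 - 10*z - 3*exp(x + y) + 4*exp(x + z), -3*cos(y)) ≠ 0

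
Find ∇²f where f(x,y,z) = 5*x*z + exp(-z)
exp(-z)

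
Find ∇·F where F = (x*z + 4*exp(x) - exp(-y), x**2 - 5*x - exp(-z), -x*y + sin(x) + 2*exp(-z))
z + 4*exp(x) - 2*exp(-z)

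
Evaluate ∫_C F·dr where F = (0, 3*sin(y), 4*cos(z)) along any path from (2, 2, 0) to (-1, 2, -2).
-4*sin(2)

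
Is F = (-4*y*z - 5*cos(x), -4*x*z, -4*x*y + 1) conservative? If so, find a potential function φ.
Yes, F is conservative. φ = -4*x*y*z + z - 5*sin(x)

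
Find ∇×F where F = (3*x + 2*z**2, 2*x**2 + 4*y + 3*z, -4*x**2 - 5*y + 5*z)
(-8, 8*x + 4*z, 4*x)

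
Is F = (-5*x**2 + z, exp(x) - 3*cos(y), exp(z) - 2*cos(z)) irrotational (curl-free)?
No, ∇×F = (0, 1, exp(x))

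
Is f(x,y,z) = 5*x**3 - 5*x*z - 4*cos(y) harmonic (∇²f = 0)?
No, ∇²f = 30*x + 4*cos(y)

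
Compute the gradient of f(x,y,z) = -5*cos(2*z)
(0, 0, 10*sin(2*z))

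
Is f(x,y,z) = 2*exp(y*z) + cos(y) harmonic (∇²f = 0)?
No, ∇²f = 2*y**2*exp(y*z) + 2*z**2*exp(y*z) - cos(y)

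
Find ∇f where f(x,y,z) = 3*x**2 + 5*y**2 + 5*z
(6*x, 10*y, 5)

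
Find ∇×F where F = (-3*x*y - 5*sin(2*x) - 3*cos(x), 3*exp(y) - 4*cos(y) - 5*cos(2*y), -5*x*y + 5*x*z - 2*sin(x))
(-5*x, 5*y - 5*z + 2*cos(x), 3*x)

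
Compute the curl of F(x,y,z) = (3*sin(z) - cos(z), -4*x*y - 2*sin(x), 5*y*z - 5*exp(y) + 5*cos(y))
(5*z - 5*exp(y) - 5*sin(y), sin(z) + 3*cos(z), -4*y - 2*cos(x))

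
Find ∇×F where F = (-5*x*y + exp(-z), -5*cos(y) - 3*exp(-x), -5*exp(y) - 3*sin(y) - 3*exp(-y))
(-5*exp(y) - 3*cos(y) + 3*exp(-y), -exp(-z), 5*x + 3*exp(-x))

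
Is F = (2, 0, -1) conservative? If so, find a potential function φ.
Yes, F is conservative. φ = 2*x - z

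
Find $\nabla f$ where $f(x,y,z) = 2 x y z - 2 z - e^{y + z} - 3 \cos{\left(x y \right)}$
(y*(2*z + 3*sin(x*y)), 2*x*z + 3*x*sin(x*y) - exp(y + z), 2*x*y - exp(y + z) - 2)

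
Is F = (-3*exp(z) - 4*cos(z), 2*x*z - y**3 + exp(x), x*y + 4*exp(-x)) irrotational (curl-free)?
No, ∇×F = (-x, -y - 3*exp(z) + 4*sin(z) + 4*exp(-x), 2*z + exp(x))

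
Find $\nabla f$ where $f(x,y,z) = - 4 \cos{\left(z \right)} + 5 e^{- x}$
(-5*exp(-x), 0, 4*sin(z))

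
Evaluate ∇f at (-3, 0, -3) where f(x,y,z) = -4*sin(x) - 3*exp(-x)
(-4*cos(3) + 3*exp(3), 0, 0)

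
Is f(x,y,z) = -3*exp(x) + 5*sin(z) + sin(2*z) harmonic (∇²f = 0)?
No, ∇²f = -3*exp(x) - 5*sin(z) - 4*sin(2*z)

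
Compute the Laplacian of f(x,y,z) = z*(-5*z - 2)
-10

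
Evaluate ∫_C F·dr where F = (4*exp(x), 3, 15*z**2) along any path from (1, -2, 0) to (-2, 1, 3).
-4*E + 4*exp(-2) + 144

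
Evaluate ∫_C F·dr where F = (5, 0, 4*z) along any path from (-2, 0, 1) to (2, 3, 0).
18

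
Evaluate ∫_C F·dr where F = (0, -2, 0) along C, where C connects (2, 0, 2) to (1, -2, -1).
4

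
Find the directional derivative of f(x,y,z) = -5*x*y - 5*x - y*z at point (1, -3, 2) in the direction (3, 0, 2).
36*sqrt(13)/13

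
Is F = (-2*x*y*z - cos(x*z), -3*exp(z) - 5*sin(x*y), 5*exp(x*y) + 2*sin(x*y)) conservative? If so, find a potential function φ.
No, ∇×F = (5*x*exp(x*y) + 2*x*cos(x*y) + 3*exp(z), -2*x*y + x*sin(x*z) - 5*y*exp(x*y) - 2*y*cos(x*y), 2*x*z - 5*y*cos(x*y)) ≠ 0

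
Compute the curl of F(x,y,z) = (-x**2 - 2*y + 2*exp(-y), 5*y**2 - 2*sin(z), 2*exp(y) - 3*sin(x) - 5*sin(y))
(2*exp(y) - 5*cos(y) + 2*cos(z), 3*cos(x), 2 + 2*exp(-y))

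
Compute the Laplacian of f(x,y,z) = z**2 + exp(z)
exp(z) + 2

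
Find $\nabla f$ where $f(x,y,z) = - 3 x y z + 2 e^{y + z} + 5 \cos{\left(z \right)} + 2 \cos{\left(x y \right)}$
(-y*(3*z + 2*sin(x*y)), -3*x*z - 2*x*sin(x*y) + 2*exp(y + z), -3*x*y + 2*exp(y + z) - 5*sin(z))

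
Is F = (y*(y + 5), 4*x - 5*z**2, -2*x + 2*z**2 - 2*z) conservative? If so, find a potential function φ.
No, ∇×F = (10*z, 2, -2*y - 1) ≠ 0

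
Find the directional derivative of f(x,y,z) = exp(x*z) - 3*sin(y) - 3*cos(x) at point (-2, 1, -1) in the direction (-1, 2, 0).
sqrt(5)*(-6*cos(1) + 3*sin(2) + exp(2))/5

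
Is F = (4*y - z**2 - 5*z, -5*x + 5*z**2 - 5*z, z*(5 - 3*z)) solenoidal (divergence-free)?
No, ∇·F = 5 - 6*z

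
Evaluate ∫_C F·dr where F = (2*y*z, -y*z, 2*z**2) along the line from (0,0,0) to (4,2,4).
176/3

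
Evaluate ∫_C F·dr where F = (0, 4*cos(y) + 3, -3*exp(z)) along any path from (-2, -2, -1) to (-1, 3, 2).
-3*exp(2) + 4*sin(3) + 3*exp(-1) + 4*sin(2) + 15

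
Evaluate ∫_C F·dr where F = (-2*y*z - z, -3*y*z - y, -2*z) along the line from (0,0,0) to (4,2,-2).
50/3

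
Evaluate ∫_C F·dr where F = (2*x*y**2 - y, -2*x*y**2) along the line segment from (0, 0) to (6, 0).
0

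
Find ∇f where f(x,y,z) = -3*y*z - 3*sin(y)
(0, -3*z - 3*cos(y), -3*y)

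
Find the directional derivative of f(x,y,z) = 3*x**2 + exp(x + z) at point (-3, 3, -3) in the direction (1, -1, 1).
sqrt(3)*(2/3 - 6*exp(6))*exp(-6)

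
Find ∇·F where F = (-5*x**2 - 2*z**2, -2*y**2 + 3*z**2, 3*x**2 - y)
-10*x - 4*y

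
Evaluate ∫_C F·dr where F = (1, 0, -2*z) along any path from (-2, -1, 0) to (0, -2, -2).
-2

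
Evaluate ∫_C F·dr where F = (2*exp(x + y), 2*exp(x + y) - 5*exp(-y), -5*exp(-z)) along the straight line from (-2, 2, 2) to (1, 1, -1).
-8*cosh(2) - 2 + 10*cosh(1) + 12*sinh(2)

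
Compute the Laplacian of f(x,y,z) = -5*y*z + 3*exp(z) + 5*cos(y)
3*exp(z) - 5*cos(y)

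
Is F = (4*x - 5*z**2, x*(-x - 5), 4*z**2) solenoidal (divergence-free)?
No, ∇·F = 8*z + 4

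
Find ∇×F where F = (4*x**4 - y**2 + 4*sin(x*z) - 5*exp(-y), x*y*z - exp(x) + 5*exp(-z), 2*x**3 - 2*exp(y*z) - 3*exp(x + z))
(-x*y - 2*z*exp(y*z) + 5*exp(-z), -6*x**2 + 4*x*cos(x*z) + 3*exp(x + z), y*z + 2*y - exp(x) - 5*exp(-y))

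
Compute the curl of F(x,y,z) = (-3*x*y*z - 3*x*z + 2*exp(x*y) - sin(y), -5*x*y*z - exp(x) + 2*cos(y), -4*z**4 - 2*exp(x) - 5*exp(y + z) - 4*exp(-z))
(5*x*y - 5*exp(y + z), -3*x*y - 3*x + 2*exp(x), 3*x*z - 2*x*exp(x*y) - 5*y*z - exp(x) + cos(y))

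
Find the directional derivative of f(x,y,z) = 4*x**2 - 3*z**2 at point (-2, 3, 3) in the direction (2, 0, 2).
-17*sqrt(2)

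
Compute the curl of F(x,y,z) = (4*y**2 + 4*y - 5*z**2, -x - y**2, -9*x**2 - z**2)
(0, 18*x - 10*z, -8*y - 5)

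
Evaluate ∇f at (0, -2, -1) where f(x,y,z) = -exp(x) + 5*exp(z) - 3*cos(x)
(-1, 0, 5*exp(-1))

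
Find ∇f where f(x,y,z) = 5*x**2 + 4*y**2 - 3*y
(10*x, 8*y - 3, 0)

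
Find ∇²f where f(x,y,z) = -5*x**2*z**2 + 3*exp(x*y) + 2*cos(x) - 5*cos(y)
3*x**2*exp(x*y) - 10*x**2 + 3*y**2*exp(x*y) - 10*z**2 - 2*cos(x) + 5*cos(y)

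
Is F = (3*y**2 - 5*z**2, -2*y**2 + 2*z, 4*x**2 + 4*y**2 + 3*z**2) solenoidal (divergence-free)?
No, ∇·F = -4*y + 6*z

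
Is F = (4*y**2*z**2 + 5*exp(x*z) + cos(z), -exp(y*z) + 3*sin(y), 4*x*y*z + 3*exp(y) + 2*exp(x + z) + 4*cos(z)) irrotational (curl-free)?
No, ∇×F = (4*x*z + y*exp(y*z) + 3*exp(y), 5*x*exp(x*z) + 8*y**2*z - 4*y*z - 2*exp(x + z) - sin(z), -8*y*z**2)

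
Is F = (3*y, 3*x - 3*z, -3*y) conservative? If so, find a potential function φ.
Yes, F is conservative. φ = 3*y*(x - z)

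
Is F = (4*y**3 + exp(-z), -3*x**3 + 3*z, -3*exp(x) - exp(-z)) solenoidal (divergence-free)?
No, ∇·F = exp(-z)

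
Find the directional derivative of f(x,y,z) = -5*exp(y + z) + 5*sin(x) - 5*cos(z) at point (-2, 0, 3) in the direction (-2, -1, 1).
5*sqrt(6)*(sin(3) - 2*cos(2))/6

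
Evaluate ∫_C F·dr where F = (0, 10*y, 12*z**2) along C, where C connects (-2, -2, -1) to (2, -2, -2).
-28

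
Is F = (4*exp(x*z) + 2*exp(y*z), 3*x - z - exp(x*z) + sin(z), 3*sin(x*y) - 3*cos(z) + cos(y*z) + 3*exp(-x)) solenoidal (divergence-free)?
No, ∇·F = -y*sin(y*z) + 4*z*exp(x*z) + 3*sin(z)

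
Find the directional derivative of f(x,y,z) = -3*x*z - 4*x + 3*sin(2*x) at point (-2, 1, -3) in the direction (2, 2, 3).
4*sqrt(17)*(3*cos(4) + 7)/17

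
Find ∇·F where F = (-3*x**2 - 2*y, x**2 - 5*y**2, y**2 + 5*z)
-6*x - 10*y + 5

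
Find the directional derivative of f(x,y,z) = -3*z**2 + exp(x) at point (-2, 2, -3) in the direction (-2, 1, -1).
sqrt(6)*(-9*exp(2) - 1)*exp(-2)/3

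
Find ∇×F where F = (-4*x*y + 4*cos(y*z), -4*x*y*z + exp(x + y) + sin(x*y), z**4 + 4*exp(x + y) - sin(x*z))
(4*x*y + 4*exp(x + y), -4*y*sin(y*z) + z*cos(x*z) - 4*exp(x + y), 4*x - 4*y*z + y*cos(x*y) + 4*z*sin(y*z) + exp(x + y))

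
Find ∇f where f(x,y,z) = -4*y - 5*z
(0, -4, -5)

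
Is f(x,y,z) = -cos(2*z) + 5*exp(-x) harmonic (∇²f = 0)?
No, ∇²f = 4*cos(2*z) + 5*exp(-x)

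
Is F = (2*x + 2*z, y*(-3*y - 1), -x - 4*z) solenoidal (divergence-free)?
No, ∇·F = -6*y - 3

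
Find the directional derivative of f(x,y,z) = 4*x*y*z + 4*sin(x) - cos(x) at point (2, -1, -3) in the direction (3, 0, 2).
sqrt(13)*(12*cos(2) + 3*sin(2) + 20)/13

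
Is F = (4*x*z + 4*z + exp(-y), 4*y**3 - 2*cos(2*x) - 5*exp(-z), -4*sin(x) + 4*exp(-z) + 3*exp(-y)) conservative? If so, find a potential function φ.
No, ∇×F = (-5*exp(-z) - 3*exp(-y), 4*x + 4*cos(x) + 4, 4*sin(2*x) + exp(-y)) ≠ 0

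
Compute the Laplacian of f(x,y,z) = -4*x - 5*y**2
-10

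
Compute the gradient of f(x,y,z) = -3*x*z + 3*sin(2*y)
(-3*z, 6*cos(2*y), -3*x)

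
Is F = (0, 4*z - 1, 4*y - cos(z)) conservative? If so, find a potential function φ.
Yes, F is conservative. φ = 4*y*z - y - sin(z)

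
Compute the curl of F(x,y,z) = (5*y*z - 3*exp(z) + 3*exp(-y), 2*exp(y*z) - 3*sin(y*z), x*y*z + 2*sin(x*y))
(x*z + 2*x*cos(x*y) - 2*y*exp(y*z) + 3*y*cos(y*z), -y*z - 2*y*cos(x*y) + 5*y - 3*exp(z), -5*z + 3*exp(-y))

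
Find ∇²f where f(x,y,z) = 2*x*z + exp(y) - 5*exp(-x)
exp(y) - 5*exp(-x)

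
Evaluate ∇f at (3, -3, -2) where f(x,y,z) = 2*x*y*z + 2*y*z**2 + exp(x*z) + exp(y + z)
(12 - 2*exp(-6), -4 + exp(-5), exp(-5) + 3*exp(-6) + 6)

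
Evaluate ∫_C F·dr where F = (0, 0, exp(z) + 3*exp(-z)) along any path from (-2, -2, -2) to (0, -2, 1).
(-3*E - 1 + exp(3) + 3*exp(4))*exp(-2)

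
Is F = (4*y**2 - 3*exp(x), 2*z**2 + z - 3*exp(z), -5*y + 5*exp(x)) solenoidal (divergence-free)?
No, ∇·F = -3*exp(x)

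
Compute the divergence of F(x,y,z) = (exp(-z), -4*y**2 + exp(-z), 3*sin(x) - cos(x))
-8*y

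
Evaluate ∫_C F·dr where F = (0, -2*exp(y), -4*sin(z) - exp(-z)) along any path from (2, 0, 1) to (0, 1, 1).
2 - 2*E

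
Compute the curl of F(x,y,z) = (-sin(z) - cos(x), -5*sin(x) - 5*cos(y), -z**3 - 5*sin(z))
(0, -cos(z), -5*cos(x))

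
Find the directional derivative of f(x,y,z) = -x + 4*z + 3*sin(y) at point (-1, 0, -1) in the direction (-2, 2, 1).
4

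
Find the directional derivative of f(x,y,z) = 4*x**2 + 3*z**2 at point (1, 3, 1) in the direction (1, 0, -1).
sqrt(2)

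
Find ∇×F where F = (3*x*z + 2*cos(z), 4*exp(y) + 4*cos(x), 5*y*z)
(5*z, 3*x - 2*sin(z), -4*sin(x))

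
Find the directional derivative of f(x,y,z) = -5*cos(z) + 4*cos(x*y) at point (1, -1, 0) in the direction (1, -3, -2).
-8*sqrt(14)*sin(1)/7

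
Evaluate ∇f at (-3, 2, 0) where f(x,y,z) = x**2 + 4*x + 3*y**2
(-2, 12, 0)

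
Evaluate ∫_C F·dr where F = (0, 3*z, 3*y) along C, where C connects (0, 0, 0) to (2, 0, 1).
0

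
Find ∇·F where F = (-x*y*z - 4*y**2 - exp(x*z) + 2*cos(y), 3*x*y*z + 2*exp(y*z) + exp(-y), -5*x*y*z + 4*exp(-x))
-5*x*y + 3*x*z - y*z - z*exp(x*z) + 2*z*exp(y*z) - exp(-y)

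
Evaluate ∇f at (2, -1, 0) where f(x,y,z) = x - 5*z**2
(1, 0, 0)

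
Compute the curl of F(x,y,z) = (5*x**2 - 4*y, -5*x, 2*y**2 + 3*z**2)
(4*y, 0, -1)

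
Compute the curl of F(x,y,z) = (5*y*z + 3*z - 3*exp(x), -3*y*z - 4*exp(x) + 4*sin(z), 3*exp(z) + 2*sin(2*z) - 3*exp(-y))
(3*y - 4*cos(z) + 3*exp(-y), 5*y + 3, -5*z - 4*exp(x))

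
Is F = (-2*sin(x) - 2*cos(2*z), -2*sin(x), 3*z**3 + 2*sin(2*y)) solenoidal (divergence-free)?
No, ∇·F = 9*z**2 - 2*cos(x)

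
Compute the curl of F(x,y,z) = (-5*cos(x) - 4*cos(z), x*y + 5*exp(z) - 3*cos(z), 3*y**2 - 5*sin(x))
(6*y - 5*exp(z) - 3*sin(z), 4*sin(z) + 5*cos(x), y)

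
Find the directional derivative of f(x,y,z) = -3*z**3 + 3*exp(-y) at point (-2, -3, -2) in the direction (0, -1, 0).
3*exp(3)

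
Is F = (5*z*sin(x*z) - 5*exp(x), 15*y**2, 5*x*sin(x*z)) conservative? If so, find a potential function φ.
Yes, F is conservative. φ = 5*y**3 - 5*exp(x) - 5*cos(x*z)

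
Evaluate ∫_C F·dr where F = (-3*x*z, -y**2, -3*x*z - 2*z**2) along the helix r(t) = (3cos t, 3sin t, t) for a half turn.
-27*pi/4 - 2*pi**3/3 + 18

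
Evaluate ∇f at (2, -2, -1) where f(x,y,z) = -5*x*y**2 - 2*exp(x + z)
(-20 - 2*E, 40, -2*E)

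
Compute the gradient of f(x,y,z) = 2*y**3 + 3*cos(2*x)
(-6*sin(2*x), 6*y**2, 0)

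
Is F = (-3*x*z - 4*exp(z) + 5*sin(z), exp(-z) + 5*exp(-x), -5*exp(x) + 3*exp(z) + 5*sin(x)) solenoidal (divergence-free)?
No, ∇·F = -3*z + 3*exp(z)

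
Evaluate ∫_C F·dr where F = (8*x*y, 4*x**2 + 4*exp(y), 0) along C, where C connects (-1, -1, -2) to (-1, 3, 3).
-4*exp(-1) + 16 + 4*exp(3)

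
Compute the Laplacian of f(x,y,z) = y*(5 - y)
-2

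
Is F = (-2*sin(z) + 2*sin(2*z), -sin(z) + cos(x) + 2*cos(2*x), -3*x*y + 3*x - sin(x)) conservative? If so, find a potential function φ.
No, ∇×F = (-3*x + cos(z), 3*y + cos(x) - 2*cos(z) + 4*cos(2*z) - 3, -(8*cos(x) + 1)*sin(x)) ≠ 0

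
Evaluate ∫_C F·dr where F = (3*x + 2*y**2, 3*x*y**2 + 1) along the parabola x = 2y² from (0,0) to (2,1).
51/5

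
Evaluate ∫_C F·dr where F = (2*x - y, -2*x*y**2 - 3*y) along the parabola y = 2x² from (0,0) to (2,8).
-14332/21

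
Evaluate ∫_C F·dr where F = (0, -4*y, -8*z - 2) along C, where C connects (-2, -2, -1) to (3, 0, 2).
-10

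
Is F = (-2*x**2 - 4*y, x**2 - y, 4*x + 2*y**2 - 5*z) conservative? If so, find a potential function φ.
No, ∇×F = (4*y, -4, 2*x + 4) ≠ 0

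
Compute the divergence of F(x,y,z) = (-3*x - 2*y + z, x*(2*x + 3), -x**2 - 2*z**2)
-4*z - 3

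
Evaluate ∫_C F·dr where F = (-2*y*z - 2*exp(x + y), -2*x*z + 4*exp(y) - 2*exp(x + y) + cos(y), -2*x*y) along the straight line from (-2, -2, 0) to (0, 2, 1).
-4*exp(-2) + 2*exp(-4) + 2*sin(2) + 2*exp(2)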